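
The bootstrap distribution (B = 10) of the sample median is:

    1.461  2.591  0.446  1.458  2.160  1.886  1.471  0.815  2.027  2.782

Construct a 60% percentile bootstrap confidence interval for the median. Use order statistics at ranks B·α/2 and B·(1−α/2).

(0.815, 2.160)

Sorted replicates: 0.446, 0.815, 1.458, 1.461, 1.471, 1.886, 2.027, 2.160, 2.591, 2.782
α = 0.40; lower rank = 10 × 0.200 = 2; upper rank = 10 × 0.800 = 8.
The 2nd smallest replicate is 0.815; the 8th is 2.160.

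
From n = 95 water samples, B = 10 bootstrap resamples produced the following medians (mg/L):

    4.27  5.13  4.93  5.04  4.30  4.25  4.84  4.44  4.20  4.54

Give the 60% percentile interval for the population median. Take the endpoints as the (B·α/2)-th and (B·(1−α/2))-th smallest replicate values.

(4.25, 4.93)

Sorted replicates: 4.20, 4.25, 4.27, 4.30, 4.44, 4.54, 4.84, 4.93, 5.04, 5.13
α = 0.40; lower rank = 10 × 0.200 = 2; upper rank = 10 × 0.800 = 8.
The 2nd smallest replicate is 4.25; the 8th is 4.93.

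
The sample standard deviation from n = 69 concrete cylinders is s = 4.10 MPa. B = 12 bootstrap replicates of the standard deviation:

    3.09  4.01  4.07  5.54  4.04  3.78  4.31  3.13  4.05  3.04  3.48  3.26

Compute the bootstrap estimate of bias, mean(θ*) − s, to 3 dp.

bias = −0.283

mean(θ*) = (3.09 + 4.01 + 4.07 + 5.54 + 4.04 + 3.78 + 4.31 + 3.13 + 4.05 + 3.04 + 3.48 + 3.26) / 12 = 3.8167
bias = 3.8167 − 4.10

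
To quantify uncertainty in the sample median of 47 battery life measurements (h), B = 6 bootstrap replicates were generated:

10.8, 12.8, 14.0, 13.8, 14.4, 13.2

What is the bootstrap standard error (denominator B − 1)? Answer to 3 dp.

SE* = 1.293

Bootstrap SE is the standard deviation of the 6 replicate medians.
Mean of replicates: (10.8 + 12.8 + 14.0 + 13.8 + 14.4 + 13.2) / 6 = 79.0000 / 6 = 13.1667
Sum of squared deviations: (−2.3667)² + (−0.3667)² + (+0.8333)² + (+0.6333)² + (+1.2333)² + (+0.0333)² = 8.3533
Variance = 8.3533 / 5 = 1.6707
SE* = √1.6707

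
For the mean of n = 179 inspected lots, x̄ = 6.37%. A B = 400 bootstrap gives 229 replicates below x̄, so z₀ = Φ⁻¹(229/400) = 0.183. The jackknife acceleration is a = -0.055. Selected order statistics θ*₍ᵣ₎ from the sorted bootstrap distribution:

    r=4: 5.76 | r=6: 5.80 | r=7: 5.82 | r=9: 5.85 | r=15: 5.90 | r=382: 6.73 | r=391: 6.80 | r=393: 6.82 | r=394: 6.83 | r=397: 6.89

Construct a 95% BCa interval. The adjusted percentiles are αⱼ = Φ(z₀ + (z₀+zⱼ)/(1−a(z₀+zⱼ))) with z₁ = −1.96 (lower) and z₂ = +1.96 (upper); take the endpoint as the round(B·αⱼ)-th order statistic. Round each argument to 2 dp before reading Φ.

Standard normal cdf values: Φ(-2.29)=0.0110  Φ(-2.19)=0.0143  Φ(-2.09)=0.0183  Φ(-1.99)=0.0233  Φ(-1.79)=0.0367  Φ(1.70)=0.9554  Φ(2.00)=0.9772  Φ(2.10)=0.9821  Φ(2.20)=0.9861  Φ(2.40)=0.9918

Lower: z₀ + z₁ = 0.183 + (-1.960) = -1.777; 1 − a(z₀+z₁) = 1 − (-0.055)(-1.777) = 0.9023; argument = 0.183 + (-1.777)/0.9023 = -1.7865 → -1.79.
α₁ = Φ(-1.79) = 0.0367; rank = round(400 × 0.0367) = 15; θ*₍15₎ = 5.90.
Upper: z₀ + z₂ = 2.143; 1 − a(z₀+z₂) = 1.1179; argument = 2.1000 → 2.10; α₂ = 0.9821; rank = 393; θ*₍393₎ = 6.82.

(5.90, 6.82)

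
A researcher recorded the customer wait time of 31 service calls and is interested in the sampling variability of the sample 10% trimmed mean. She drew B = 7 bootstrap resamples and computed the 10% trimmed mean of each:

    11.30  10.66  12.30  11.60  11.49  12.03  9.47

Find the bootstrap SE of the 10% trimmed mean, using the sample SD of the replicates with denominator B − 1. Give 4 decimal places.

Bootstrap SE is the standard deviation of the 7 replicate 10% trimmed means.
Mean of replicates: (11.30 + 10.66 + 12.30 + 11.60 + 11.49 + 12.03 + 9.47) / 7 = 78.85000 / 7 = 11.26429
Sum of squared deviations: (+0.03571)² + (−0.60429)² + (+1.03571)² + (+0.33571)² + (+0.22571)² + (+0.76571)² + (−1.79429)² = 5.40857
Variance = 5.40857 / 6 = 0.90143
SE* = √0.90143

SE* = 0.9494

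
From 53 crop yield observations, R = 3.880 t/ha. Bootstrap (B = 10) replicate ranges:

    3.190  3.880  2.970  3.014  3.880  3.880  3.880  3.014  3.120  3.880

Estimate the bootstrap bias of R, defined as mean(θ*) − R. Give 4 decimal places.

mean(θ*) = (3.190 + 3.880 + 2.970 + 3.014 + 3.880 + 3.880 + 3.880 + 3.014 + 3.120 + 3.880) / 10 = 3.47080
bias = 3.47080 − 3.880

bias = −0.4092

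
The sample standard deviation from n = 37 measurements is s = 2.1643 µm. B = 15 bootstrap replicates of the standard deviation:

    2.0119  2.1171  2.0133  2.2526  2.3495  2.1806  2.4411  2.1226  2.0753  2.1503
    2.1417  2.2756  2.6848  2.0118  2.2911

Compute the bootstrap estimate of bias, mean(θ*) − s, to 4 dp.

mean(θ*) = (2.0119 + 2.1171 + 2.0133 + 2.2526 + 2.3495 + 2.1806 + 2.4411 + 2.1226 + 2.0753 + 2.1503 + 2.1417 + 2.2756 + 2.6848 + 2.0118 + 2.2911) / 15 = 2.207953
bias = 2.207953 − 2.1643

bias = +0.0437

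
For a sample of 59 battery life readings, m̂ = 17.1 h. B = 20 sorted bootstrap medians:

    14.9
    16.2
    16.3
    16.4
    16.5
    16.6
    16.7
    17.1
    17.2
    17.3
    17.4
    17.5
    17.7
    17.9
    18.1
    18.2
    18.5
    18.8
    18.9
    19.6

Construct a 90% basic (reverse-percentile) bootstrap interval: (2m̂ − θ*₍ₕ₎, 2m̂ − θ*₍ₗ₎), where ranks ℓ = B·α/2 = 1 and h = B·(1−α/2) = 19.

Percentile endpoints at ranks 1 and 19: θ*₍1₎ = 14.9, θ*₍19₎ = 18.9.
Basic interval reflects these around m̂:
  lower = 2 × 17.1 − 18.9 = 15.3
  upper = 2 × 17.1 − 14.9 = 19.3

(15.3, 19.3)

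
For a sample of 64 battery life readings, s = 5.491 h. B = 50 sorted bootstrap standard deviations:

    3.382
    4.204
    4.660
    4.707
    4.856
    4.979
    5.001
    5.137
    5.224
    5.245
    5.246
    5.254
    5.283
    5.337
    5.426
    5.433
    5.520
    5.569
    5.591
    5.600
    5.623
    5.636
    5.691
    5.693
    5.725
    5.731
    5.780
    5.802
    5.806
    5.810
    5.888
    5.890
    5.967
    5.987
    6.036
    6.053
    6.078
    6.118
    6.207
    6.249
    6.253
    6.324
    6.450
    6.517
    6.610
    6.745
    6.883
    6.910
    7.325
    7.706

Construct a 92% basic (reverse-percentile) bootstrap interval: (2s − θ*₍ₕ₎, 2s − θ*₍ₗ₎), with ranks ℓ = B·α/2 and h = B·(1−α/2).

(4.072, 6.778)

Percentile endpoints at ranks 2 and 48: θ*₍2₎ = 4.204, θ*₍48₎ = 6.910.
Basic interval reflects these around s:
  lower = 2 × 5.491 − 6.910 = 4.072
  upper = 2 × 5.491 − 4.204 = 6.778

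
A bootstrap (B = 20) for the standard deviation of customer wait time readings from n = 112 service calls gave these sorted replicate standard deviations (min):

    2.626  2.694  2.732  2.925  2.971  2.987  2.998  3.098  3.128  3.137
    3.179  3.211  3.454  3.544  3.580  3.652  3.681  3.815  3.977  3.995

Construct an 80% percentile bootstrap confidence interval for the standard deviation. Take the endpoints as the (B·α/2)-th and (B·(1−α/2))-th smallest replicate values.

α = 0.20; lower rank = 20 × 0.100 = 2; upper rank = 20 × 0.900 = 18.
The 2nd smallest replicate is 2.694; the 18th is 3.815.

(2.694, 3.815)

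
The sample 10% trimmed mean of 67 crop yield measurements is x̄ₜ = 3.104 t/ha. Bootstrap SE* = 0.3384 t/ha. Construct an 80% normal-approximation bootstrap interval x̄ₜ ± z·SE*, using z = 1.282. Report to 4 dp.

Margin = 1.282 × 0.3384 = 0.43383
Interval: 3.104 ± 0.43383

(2.6702, 3.5378)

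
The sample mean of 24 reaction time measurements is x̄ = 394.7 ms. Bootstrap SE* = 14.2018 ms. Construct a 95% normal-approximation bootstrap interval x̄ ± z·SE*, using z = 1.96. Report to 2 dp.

(366.86, 422.54)

Margin = 1.96 × 14.2018 = 27.836
Interval: 394.7 ± 27.836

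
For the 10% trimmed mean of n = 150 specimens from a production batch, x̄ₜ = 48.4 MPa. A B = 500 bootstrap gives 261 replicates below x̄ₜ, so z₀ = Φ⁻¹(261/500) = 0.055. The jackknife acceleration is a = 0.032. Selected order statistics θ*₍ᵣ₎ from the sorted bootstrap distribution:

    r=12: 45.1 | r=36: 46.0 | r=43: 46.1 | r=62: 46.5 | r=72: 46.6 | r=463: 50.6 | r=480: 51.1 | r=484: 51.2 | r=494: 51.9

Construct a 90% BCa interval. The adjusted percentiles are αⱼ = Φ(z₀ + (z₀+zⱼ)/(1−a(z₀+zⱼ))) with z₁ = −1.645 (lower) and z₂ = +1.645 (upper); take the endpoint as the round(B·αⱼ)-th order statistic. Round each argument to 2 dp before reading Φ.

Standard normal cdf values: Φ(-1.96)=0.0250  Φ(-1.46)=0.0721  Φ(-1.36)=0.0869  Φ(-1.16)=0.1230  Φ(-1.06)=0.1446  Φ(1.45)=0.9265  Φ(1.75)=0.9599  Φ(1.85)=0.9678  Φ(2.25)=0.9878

(46.0, 51.2)

Lower: z₀ + z₁ = 0.055 + (-1.645) = -1.590; 1 − a(z₀+z₁) = 1 − (0.032)(-1.590) = 1.0509; argument = 0.055 + (-1.590)/1.0509 = -1.4580 → -1.46.
α₁ = Φ(-1.46) = 0.0721; rank = round(500 × 0.0721) = 36; θ*₍36₎ = 46.0.
Upper: z₀ + z₂ = 1.700; 1 − a(z₀+z₂) = 0.9456; argument = 1.8528 → 1.85; α₂ = 0.9678; rank = 484; θ*₍484₎ = 51.2.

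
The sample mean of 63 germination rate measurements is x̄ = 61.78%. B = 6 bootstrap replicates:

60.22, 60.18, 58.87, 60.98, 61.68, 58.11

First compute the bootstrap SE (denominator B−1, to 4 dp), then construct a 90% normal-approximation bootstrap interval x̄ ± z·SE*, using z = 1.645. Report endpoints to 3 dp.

Mean of replicates = 60.0067; sum of squared deviations = 8.7123; SE* = √(8.7123/5) = 1.3200
Margin = 1.645 × 1.3200 = 2.1714
Interval: 61.78 ± 2.1714

(59.609, 63.951)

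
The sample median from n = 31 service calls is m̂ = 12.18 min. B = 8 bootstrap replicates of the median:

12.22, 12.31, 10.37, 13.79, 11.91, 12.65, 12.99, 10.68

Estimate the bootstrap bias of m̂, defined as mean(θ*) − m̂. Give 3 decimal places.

bias = −0.065

mean(θ*) = (12.22 + 12.31 + 10.37 + 13.79 + 11.91 + 12.65 + 12.99 + 10.68) / 8 = 12.1150
bias = 12.1150 − 12.18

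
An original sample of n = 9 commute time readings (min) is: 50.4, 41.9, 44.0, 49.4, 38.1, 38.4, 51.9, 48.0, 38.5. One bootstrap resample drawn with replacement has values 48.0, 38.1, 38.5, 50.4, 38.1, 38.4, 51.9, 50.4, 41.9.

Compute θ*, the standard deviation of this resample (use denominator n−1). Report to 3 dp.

θ* = 6.082

Mean = 43.9667; sum of squared deviations = 295.9600
s² = 295.9600 / 8 = 36.9950
s = √36.9950 = 6.082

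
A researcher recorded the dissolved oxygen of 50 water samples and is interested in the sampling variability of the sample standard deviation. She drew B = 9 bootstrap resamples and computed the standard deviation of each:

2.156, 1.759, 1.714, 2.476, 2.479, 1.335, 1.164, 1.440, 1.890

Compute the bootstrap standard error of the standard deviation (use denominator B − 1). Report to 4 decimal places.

Bootstrap SE is the standard deviation of the 9 replicate standard deviations.
Mean of replicates: (2.156 + 1.759 + 1.714 + 2.476 + 2.479 + 1.335 + 1.164 + 1.440 + 1.890) / 9 = 16.41300 / 9 = 1.82367
Sum of squared deviations: (+0.33233)² + (−0.06467)² + (−0.10967)² + (+0.65233)² + (+0.65533)² + (−0.48867)² + (−0.65967)² + (−0.38367)² + (+0.06633)² = 1.80721
Variance = 1.80721 / 8 = 0.22590
SE* = √0.22590

SE* = 0.4753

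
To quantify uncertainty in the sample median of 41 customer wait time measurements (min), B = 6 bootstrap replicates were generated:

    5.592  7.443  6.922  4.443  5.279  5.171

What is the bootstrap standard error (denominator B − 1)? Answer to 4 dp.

Bootstrap SE is the standard deviation of the 6 replicate medians.
Mean of replicates: (5.592 + 7.443 + 6.922 + 4.443 + 5.279 + 5.171) / 6 = 34.85000 / 6 = 5.80833
Sum of squared deviations: (−0.21633)² + (+1.63467)² + (+1.11367)² + (−1.36533)² + (−0.52933)² + (−0.63733)² = 6.50971
Variance = 6.50971 / 5 = 1.30194
SE* = √1.30194

SE* = 1.1410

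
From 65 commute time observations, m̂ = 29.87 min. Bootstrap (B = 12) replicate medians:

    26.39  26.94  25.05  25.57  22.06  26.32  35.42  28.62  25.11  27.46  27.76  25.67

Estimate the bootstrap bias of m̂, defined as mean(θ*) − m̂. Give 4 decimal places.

bias = −3.0058

mean(θ*) = (26.39 + 26.94 + 25.05 + 25.57 + 22.06 + 26.32 + 35.42 + 28.62 + 25.11 + 27.46 + 27.76 + 25.67) / 12 = 26.86417
bias = 26.86417 − 29.87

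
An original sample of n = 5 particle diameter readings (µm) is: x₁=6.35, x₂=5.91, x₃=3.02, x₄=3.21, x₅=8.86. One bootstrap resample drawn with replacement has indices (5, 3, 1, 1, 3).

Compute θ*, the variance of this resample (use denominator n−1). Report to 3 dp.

θ* = 6.258

Resample values: 8.86, 3.02, 6.35, 6.35, 3.02.
Mean = 5.5200; sum of squared deviations = 25.0334
s² = 25.0334 / 4 = 6.2583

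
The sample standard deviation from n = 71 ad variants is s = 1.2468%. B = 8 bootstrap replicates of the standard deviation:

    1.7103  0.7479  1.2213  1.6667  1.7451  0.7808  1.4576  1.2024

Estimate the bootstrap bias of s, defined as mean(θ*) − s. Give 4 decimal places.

mean(θ*) = (1.7103 + 0.7479 + 1.2213 + 1.6667 + 1.7451 + 0.7808 + 1.4576 + 1.2024) / 8 = 1.31651
bias = 1.31651 − 1.2468

bias = +0.0697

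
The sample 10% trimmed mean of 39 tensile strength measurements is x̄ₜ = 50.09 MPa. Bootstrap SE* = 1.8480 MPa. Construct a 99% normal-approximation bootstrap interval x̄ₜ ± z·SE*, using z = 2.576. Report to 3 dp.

(45.330, 54.850)

Margin = 2.576 × 1.8480 = 4.7604
Interval: 50.09 ± 4.7604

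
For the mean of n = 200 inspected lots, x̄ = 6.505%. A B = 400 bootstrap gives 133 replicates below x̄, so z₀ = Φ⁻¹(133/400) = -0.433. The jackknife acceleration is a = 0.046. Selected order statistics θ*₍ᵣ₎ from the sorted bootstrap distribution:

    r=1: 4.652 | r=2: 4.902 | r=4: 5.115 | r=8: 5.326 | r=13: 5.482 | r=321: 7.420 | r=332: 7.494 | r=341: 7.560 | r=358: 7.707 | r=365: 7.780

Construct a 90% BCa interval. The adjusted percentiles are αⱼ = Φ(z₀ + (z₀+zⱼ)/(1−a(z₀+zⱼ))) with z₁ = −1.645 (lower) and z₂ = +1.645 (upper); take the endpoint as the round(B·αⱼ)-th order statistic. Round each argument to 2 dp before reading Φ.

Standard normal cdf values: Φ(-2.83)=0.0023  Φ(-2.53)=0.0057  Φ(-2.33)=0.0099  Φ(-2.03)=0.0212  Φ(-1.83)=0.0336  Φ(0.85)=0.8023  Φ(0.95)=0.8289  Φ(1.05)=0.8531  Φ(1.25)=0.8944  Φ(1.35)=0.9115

Lower: z₀ + z₁ = -0.433 + (-1.645) = -2.078; 1 − a(z₀+z₁) = 1 − (0.046)(-2.078) = 1.0956; argument = -0.433 + (-2.078)/1.0956 = -2.3297 → -2.33.
α₁ = Φ(-2.33) = 0.0099; rank = round(400 × 0.0099) = 4; θ*₍4₎ = 5.115.
Upper: z₀ + z₂ = 1.212; 1 − a(z₀+z₂) = 0.9442; argument = 0.8506 → 0.85; α₂ = 0.8023; rank = 321; θ*₍321₎ = 7.420.

(5.115, 7.420)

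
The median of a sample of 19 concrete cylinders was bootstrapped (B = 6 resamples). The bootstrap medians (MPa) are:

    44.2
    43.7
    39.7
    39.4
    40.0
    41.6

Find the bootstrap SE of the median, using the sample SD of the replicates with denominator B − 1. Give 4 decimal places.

SE* = 2.0983

Bootstrap SE is the standard deviation of the 6 replicate medians.
Mean of replicates: (44.2 + 43.7 + 39.7 + 39.4 + 40.0 + 41.6) / 6 = 248.60000 / 6 = 41.43333
Sum of squared deviations: (+2.76667)² + (+2.26667)² + (−1.73333)² + (−2.03333)² + (−1.43333)² + (+0.16667)² = 22.01333
Variance = 22.01333 / 5 = 4.40267
SE* = √4.40267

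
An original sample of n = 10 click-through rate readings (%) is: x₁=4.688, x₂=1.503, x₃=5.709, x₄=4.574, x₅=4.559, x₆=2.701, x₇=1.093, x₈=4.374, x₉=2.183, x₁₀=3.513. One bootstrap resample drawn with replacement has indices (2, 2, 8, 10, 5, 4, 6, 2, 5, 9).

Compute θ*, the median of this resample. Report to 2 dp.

θ* = 3.11

Resample values: 1.503, 1.503, 4.374, 3.513, 4.559, 4.574, 2.701, 1.503, 4.559, 2.183.
Sorted: 1.503, 1.503, 1.503, 2.183, 2.701, 3.513, 4.374, 4.559, 4.559, 4.574
Median = average of the two middle values = 3.11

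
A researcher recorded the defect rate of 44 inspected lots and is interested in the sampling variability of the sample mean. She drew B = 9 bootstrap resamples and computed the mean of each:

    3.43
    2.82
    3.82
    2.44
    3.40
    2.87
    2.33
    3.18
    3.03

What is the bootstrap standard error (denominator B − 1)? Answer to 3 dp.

Bootstrap SE is the standard deviation of the 9 replicate means.
Mean of replicates: (3.43 + 2.82 + 3.82 + 2.44 + 3.40 + 2.87 + 2.33 + 3.18 + 3.03) / 9 = 27.3200 / 9 = 3.0356
Sum of squared deviations: (+0.3944)² + (−0.2156)² + (+0.7844)² + (−0.5956)² + (+0.3644)² + (−0.1656)² + (−0.7056)² + (+0.1444)² + (−0.0056)² = 1.8510
Variance = 1.8510 / 8 = 0.2314
SE* = √0.2314

SE* = 0.481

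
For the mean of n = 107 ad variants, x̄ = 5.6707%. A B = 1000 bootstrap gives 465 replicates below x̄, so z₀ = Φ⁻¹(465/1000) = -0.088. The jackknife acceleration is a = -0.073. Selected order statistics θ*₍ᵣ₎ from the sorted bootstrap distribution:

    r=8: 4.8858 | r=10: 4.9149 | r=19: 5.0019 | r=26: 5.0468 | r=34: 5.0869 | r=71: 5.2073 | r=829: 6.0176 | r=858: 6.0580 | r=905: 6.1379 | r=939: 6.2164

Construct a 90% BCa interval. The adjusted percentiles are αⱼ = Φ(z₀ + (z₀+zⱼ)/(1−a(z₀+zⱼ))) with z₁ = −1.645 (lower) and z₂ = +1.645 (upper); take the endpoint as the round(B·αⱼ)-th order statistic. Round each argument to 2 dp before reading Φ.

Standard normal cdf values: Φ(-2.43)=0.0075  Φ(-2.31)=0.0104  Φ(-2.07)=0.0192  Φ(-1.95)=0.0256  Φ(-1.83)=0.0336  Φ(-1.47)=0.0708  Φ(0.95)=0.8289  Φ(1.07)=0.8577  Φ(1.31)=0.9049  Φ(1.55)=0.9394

(5.0019, 6.1379)

Lower: z₀ + z₁ = -0.088 + (-1.645) = -1.733; 1 − a(z₀+z₁) = 1 − (-0.073)(-1.733) = 0.8735; argument = -0.088 + (-1.733)/0.8735 = -2.0720 → -2.07.
α₁ = Φ(-2.07) = 0.0192; rank = round(1000 × 0.0192) = 19; θ*₍19₎ = 5.0019.
Upper: z₀ + z₂ = 1.557; 1 − a(z₀+z₂) = 1.1137; argument = 1.3101 → 1.31; α₂ = 0.9049; rank = 905; θ*₍905₎ = 6.1379.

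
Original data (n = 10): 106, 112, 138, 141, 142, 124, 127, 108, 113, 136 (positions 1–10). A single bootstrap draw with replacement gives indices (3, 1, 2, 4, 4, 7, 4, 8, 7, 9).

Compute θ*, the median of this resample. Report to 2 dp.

Resample values: 138, 106, 112, 141, 141, 127, 141, 108, 127, 113.
Sorted: 106, 108, 112, 113, 127, 127, 138, 141, 141, 141
Median = average of the two middle values = 127.00

θ* = 127.00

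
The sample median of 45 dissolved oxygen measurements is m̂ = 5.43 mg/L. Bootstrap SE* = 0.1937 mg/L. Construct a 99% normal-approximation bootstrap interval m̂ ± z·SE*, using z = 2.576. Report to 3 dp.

(4.931, 5.929)

Margin = 2.576 × 0.1937 = 0.4990
Interval: 5.43 ± 0.4990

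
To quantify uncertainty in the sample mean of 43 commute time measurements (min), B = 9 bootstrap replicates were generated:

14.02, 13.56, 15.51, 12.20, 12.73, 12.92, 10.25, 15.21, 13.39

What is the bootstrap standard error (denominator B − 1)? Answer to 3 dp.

Bootstrap SE is the standard deviation of the 9 replicate means.
Mean of replicates: (14.02 + 13.56 + 15.51 + 12.20 + 12.73 + 12.92 + 10.25 + 15.21 + 13.39) / 9 = 119.7900 / 9 = 13.3100
Sum of squared deviations: (+0.7100)² + (+0.2500)² + (+2.2000)² + (−1.1100)² + (−0.5800)² + (−0.3900)² + (−3.0600)² + (+1.9000)² + (+0.0800)² = 20.1072
Variance = 20.1072 / 8 = 2.5134
SE* = √2.5134

SE* = 1.585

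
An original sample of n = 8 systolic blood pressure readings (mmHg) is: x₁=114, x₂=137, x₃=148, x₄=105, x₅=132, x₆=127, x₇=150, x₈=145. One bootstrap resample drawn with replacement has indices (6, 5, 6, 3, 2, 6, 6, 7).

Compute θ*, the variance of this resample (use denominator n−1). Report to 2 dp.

Resample values: 127, 132, 127, 148, 137, 127, 127, 150.
Mean = 134.3750; sum of squared deviations = 659.8750
s² = 659.8750 / 7 = 94.2679

θ* = 94.27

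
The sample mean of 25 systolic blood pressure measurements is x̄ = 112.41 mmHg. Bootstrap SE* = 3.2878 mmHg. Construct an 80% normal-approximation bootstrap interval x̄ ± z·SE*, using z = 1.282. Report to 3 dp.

(108.195, 116.625)

Margin = 1.282 × 3.2878 = 4.2150
Interval: 112.41 ± 4.2150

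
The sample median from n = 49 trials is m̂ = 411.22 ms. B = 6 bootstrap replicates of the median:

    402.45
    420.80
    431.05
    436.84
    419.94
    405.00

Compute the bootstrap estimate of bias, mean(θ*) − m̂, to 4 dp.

bias = +8.1267

mean(θ*) = (402.45 + 420.80 + 431.05 + 436.84 + 419.94 + 405.00) / 6 = 419.34667
bias = 419.34667 − 411.22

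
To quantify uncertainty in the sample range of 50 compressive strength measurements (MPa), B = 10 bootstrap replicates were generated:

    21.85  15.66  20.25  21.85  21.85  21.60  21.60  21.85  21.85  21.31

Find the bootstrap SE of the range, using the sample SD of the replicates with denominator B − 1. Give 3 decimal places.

SE* = 1.929

Bootstrap SE is the standard deviation of the 10 replicate ranges.
Mean of replicates: (21.85 + 15.66 + 20.25 + 21.85 + 21.85 + 21.60 + 21.60 + 21.85 + 21.85 + 21.31) / 10 = 209.6700 / 10 = 20.9670
Sum of squared deviations: (+0.8830)² + (−5.3070)² + (−0.7170)² + (+0.8830)² + (+0.8830)² + (+0.6330)² + (+0.6330)² + (+0.8830)² + (+0.8830)² + (+0.3430)² = 33.4958
Variance = 33.4958 / 9 = 3.7218
SE* = √3.7218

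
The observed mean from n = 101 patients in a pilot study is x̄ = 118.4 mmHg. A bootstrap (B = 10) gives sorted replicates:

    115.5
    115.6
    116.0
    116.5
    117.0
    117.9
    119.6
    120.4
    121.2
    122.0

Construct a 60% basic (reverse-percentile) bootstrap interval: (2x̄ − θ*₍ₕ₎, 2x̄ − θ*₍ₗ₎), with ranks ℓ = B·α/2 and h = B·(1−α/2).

(116.4, 121.2)

Percentile endpoints at ranks 2 and 8: θ*₍2₎ = 115.6, θ*₍8₎ = 120.4.
Basic interval reflects these around x̄:
  lower = 2 × 118.4 − 120.4 = 116.4
  upper = 2 × 118.4 − 115.6 = 121.2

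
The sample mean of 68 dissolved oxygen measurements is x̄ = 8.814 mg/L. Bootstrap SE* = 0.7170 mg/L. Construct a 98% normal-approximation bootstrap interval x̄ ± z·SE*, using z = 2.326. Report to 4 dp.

(7.1463, 10.4817)

Margin = 2.326 × 0.7170 = 1.66774
Interval: 8.814 ± 1.66774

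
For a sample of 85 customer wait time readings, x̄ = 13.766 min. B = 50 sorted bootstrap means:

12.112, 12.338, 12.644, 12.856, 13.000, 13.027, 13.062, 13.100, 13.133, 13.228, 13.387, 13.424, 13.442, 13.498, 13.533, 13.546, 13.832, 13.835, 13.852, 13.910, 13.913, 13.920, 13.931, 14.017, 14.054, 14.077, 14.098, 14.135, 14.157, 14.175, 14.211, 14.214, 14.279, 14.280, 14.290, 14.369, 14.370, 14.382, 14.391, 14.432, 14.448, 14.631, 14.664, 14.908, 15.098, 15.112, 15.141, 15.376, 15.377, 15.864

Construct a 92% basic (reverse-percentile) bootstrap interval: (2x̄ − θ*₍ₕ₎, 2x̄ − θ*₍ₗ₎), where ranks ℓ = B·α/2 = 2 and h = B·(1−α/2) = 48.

Percentile endpoints at ranks 2 and 48: θ*₍2₎ = 12.338, θ*₍48₎ = 15.376.
Basic interval reflects these around x̄:
  lower = 2 × 13.766 − 15.376 = 12.156
  upper = 2 × 13.766 − 12.338 = 15.194

(12.156, 15.194)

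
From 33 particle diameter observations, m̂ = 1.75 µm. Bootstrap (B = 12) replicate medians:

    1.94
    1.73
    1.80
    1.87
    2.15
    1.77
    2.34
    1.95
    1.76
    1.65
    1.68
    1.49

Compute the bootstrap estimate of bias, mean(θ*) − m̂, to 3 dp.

mean(θ*) = (1.94 + 1.73 + 1.80 + 1.87 + 2.15 + 1.77 + 2.34 + 1.95 + 1.76 + 1.65 + 1.68 + 1.49) / 12 = 1.8442
bias = 1.8442 − 1.75

bias = +0.094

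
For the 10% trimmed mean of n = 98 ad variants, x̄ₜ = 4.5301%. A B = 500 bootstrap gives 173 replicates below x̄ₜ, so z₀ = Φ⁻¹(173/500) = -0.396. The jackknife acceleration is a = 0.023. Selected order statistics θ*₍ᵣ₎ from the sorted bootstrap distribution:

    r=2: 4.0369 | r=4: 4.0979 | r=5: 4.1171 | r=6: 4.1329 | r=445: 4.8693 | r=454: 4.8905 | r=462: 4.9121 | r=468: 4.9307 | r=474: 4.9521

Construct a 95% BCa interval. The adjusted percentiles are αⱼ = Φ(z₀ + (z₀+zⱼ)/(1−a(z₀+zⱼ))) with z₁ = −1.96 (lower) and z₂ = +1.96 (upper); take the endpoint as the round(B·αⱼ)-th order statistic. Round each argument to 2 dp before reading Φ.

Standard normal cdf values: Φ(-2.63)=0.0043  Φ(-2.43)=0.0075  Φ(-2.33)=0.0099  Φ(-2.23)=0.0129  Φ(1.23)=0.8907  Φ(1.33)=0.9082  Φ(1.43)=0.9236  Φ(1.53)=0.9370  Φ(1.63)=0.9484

(4.0369, 4.8693)

Lower: z₀ + z₁ = -0.396 + (-1.960) = -2.356; 1 − a(z₀+z₁) = 1 − (0.023)(-2.356) = 1.0542; argument = -0.396 + (-2.356)/1.0542 = -2.6309 → -2.63.
α₁ = Φ(-2.63) = 0.0043; rank = round(500 × 0.0043) = 2; θ*₍2₎ = 4.0369.
Upper: z₀ + z₂ = 1.564; 1 − a(z₀+z₂) = 0.9640; argument = 1.2264 → 1.23; α₂ = 0.8907; rank = 445; θ*₍445₎ = 4.8693.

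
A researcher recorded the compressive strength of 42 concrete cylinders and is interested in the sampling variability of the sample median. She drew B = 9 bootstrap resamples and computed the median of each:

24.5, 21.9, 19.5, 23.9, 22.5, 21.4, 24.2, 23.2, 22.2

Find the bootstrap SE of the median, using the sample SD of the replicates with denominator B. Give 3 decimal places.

SE* = 1.488

Bootstrap SE is the standard deviation of the 9 replicate medians.
Mean of replicates: (24.5 + 21.9 + 19.5 + 23.9 + 22.5 + 21.4 + 24.2 + 23.2 + 22.2) / 9 = 203.3000 / 9 = 22.5889
Sum of squared deviations: (+1.9111)² + (−0.6889)² + (−3.0889)² + (+1.3111)² + (−0.0889)² + (−1.1889)² + (+1.6111)² + (+0.6111)² + (−0.3889)² = 19.9289
Variance = 19.9289 / 9 = 2.2143
SE* = √2.2143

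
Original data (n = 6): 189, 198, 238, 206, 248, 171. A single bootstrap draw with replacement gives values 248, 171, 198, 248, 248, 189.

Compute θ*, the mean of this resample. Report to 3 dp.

θ* = 217.000

Mean = (248 + 171 + 198 + 248 + 248 + 189) / 6 = 1302.0 / 6 = 217.000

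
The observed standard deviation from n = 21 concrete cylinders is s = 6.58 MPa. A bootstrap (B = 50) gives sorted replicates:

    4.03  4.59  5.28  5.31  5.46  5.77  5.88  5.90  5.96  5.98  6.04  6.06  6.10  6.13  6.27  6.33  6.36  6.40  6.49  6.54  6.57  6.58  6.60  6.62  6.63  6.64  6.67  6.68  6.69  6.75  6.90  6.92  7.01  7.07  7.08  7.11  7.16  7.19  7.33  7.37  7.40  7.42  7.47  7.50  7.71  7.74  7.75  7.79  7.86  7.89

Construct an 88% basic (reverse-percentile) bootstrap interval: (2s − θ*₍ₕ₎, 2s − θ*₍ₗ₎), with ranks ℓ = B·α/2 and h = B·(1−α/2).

(5.41, 7.88)

Percentile endpoints at ranks 3 and 47: θ*₍3₎ = 5.28, θ*₍47₎ = 7.75.
Basic interval reflects these around s:
  lower = 2 × 6.58 − 7.75 = 5.41
  upper = 2 × 6.58 − 5.28 = 7.88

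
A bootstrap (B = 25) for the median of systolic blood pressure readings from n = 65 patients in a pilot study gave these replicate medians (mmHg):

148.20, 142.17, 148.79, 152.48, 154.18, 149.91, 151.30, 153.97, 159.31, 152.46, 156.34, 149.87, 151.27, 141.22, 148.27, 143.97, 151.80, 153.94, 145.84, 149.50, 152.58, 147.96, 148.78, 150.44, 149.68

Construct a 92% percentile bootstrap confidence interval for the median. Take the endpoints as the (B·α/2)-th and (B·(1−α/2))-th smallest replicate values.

Sorted replicates: 141.22, 142.17, 143.97, 145.84, 147.96, 148.20, 148.27, 148.78, 148.79, 149.50, 149.68, 149.87, 149.91, 150.44, 151.27, 151.30, 151.80, 152.46, 152.48, 152.58, 153.94, 153.97, 154.18, 156.34, 159.31
α = 0.08; lower rank = 25 × 0.040 = 1; upper rank = 25 × 0.960 = 24.
The 1st smallest replicate is 141.22; the 24th is 156.34.

(141.22, 156.34)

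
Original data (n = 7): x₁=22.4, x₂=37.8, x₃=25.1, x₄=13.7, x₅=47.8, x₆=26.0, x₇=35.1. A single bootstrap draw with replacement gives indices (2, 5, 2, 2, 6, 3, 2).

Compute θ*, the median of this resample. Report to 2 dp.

θ* = 37.80

Resample values: 37.8, 47.8, 37.8, 37.8, 26.0, 25.1, 37.8.
Sorted: 25.1, 26.0, 37.8, 37.8, 37.8, 37.8, 47.8
Median = middle value = 37.80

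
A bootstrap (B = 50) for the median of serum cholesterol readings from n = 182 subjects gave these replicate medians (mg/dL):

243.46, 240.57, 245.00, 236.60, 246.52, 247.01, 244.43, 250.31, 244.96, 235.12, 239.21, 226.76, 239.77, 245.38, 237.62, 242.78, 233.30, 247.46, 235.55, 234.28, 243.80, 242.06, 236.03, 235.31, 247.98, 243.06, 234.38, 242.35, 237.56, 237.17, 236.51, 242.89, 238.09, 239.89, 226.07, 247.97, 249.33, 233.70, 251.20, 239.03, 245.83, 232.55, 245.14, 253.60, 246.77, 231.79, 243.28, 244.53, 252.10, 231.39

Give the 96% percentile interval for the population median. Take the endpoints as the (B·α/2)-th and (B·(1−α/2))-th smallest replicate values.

Sorted replicates: 226.07, 226.76, 231.39, 231.79, 232.55, 233.30, 233.70, 234.28, 234.38, 235.12, 235.31, 235.55, 236.03, 236.51, 236.60, 237.17, 237.56, 237.62, 238.09, 239.03, 239.21, 239.77, 239.89, 240.57, 242.06, 242.35, 242.78, 242.89, 243.06, 243.28, 243.46, 243.80, 244.43, 244.53, 244.96, 245.00, 245.14, 245.38, 245.83, 246.52, 246.77, 247.01, 247.46, 247.97, 247.98, 249.33, 250.31, 251.20, 252.10, 253.60
α = 0.04; lower rank = 50 × 0.020 = 1; upper rank = 50 × 0.980 = 49.
The 1st smallest replicate is 226.07; the 49th is 252.10.

(226.07, 252.10)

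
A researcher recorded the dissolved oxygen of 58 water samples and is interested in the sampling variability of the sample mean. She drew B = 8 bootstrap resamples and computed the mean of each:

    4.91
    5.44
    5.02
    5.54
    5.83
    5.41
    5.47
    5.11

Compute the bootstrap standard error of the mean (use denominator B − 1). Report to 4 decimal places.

Bootstrap SE is the standard deviation of the 8 replicate means.
Mean of replicates: (4.91 + 5.44 + 5.02 + 5.54 + 5.83 + 5.41 + 5.47 + 5.11) / 8 = 42.73000 / 8 = 5.34125
Sum of squared deviations: (−0.43125)² + (+0.09875)² + (−0.32125)² + (+0.19875)² + (+0.48875)² + (+0.06875)² + (+0.12875)² + (−0.23125)² = 0.65209
Variance = 0.65209 / 7 = 0.09316
SE* = √0.09316

SE* = 0.3052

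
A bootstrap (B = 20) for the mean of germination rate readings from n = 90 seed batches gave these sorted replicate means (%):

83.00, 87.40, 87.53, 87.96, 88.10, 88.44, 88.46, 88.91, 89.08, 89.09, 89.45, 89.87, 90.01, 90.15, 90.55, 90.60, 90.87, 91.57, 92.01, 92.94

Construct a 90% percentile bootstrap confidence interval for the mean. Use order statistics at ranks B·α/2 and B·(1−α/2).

(83.00, 92.01)

α = 0.10; lower rank = 20 × 0.050 = 1; upper rank = 20 × 0.950 = 19.
The 1st smallest replicate is 83.00; the 19th is 92.01.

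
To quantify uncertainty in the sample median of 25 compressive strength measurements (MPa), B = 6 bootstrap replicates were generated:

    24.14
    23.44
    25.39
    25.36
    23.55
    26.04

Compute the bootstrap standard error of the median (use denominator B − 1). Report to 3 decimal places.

Bootstrap SE is the standard deviation of the 6 replicate medians.
Mean of replicates: (24.14 + 23.44 + 25.39 + 25.36 + 23.55 + 26.04) / 6 = 147.9200 / 6 = 24.6533
Sum of squared deviations: (−0.5133)² + (−1.2133)² + (+0.7367)² + (+0.7067)² + (−1.1033)² + (+1.3867)² = 5.9179
Variance = 5.9179 / 5 = 1.1836
SE* = √1.1836

SE* = 1.088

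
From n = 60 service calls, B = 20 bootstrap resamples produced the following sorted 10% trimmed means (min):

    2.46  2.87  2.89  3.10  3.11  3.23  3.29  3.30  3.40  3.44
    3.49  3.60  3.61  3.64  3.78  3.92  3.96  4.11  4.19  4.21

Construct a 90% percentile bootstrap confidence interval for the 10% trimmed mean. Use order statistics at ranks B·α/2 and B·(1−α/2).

(2.46, 4.19)

α = 0.10; lower rank = 20 × 0.050 = 1; upper rank = 20 × 0.950 = 19.
The 1st smallest replicate is 2.46; the 19th is 4.19.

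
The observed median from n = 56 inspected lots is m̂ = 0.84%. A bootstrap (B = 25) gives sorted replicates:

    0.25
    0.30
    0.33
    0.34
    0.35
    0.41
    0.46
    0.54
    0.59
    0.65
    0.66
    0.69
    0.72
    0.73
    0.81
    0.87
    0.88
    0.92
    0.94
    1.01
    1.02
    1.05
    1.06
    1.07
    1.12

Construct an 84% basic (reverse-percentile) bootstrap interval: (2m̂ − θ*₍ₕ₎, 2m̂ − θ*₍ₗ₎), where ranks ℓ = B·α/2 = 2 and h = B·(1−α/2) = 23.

Percentile endpoints at ranks 2 and 23: θ*₍2₎ = 0.30, θ*₍23₎ = 1.06.
Basic interval reflects these around m̂:
  lower = 2 × 0.84 − 1.06 = 0.62
  upper = 2 × 0.84 − 0.30 = 1.38

(0.62, 1.38)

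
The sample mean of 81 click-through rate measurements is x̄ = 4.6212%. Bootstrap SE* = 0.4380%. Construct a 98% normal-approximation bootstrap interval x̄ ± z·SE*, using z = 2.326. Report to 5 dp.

Margin = 2.326 × 0.4380 = 1.018788
Interval: 4.6212 ± 1.018788

(3.60241, 5.63999)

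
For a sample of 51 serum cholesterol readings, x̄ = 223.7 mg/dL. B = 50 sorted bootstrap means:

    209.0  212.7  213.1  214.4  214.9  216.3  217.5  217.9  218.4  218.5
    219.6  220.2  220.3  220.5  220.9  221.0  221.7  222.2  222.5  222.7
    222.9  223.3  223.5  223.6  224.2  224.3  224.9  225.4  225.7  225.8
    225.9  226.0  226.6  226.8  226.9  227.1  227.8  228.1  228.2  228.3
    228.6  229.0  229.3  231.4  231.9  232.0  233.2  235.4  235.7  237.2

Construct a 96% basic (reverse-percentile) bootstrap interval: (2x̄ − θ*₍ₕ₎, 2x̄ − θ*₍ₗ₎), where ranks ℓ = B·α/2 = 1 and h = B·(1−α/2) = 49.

Percentile endpoints at ranks 1 and 49: θ*₍1₎ = 209.0, θ*₍49₎ = 235.7.
Basic interval reflects these around x̄:
  lower = 2 × 223.7 − 235.7 = 211.7
  upper = 2 × 223.7 − 209.0 = 238.4

(211.7, 238.4)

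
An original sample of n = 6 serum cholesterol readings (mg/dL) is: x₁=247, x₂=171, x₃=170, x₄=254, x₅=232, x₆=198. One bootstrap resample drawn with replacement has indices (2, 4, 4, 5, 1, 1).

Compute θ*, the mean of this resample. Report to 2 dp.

θ* = 234.17

Resample values: 171, 254, 254, 232, 247, 247.
Mean = (171 + 254 + 254 + 232 + 247 + 247) / 6 = 1405.0 / 6 = 234.17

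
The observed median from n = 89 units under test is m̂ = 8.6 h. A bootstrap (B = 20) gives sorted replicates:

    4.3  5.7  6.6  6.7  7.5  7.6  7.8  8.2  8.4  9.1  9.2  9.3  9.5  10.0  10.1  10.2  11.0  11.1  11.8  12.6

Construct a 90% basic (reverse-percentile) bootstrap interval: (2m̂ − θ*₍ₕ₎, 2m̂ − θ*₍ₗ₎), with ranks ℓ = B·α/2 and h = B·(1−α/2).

Percentile endpoints at ranks 1 and 19: θ*₍1₎ = 4.3, θ*₍19₎ = 11.8.
Basic interval reflects these around m̂:
  lower = 2 × 8.6 − 11.8 = 5.4
  upper = 2 × 8.6 − 4.3 = 12.9

(5.4, 12.9)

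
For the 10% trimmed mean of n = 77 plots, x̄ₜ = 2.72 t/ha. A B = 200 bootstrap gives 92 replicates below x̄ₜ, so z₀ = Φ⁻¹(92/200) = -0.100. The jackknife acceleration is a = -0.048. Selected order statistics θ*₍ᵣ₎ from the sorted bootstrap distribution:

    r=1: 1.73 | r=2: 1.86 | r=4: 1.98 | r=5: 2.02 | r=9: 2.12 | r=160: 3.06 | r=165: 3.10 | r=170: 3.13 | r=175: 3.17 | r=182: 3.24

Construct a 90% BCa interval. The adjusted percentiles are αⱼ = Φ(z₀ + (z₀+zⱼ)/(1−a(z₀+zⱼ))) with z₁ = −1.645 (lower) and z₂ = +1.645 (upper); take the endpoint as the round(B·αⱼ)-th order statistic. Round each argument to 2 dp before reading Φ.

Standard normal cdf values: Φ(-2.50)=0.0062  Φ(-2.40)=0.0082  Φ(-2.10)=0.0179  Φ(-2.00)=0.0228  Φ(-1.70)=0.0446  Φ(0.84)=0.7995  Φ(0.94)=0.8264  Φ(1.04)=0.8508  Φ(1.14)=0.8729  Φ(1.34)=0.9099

(2.02, 3.24)

Lower: z₀ + z₁ = -0.100 + (-1.645) = -1.745; 1 − a(z₀+z₁) = 1 − (-0.048)(-1.745) = 0.9162; argument = -0.100 + (-1.745)/0.9162 = -2.0045 → -2.00.
α₁ = Φ(-2.00) = 0.0228; rank = round(200 × 0.0228) = 5; θ*₍5₎ = 2.02.
Upper: z₀ + z₂ = 1.545; 1 − a(z₀+z₂) = 1.0742; argument = 1.3383 → 1.34; α₂ = 0.9099; rank = 182; θ*₍182₎ = 3.24.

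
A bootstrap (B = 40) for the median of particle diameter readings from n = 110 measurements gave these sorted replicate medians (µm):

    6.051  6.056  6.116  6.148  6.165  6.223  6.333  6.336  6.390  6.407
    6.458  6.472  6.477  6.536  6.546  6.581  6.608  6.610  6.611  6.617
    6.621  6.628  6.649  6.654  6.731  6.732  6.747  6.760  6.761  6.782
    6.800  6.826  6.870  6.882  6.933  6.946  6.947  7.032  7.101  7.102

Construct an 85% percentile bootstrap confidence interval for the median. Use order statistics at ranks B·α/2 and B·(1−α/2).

α = 0.15; lower rank = 40 × 0.075 = 3; upper rank = 40 × 0.925 = 37.
The 3rd smallest replicate is 6.116; the 37th is 6.947.

(6.116, 6.947)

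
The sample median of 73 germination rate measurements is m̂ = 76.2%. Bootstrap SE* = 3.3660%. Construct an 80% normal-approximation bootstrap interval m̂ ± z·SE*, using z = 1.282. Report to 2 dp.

(71.88, 80.52)

Margin = 1.282 × 3.3660 = 4.315
Interval: 76.2 ± 4.315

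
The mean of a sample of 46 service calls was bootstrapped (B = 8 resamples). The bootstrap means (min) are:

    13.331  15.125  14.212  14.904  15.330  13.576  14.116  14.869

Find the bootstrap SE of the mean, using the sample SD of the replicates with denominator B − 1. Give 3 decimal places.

Bootstrap SE is the standard deviation of the 8 replicate means.
Mean of replicates: (13.331 + 15.125 + 14.212 + 14.904 + 15.330 + 13.576 + 14.116 + 14.869) / 8 = 115.4630 / 8 = 14.4329
Sum of squared deviations: (−1.1019)² + (+0.6921)² + (−0.2209)² + (+0.4711)² + (+0.8971)² + (−0.8569)² + (−0.3169)² + (+0.4361)² = 3.7936
Variance = 3.7936 / 7 = 0.5419
SE* = √0.5419

SE* = 0.736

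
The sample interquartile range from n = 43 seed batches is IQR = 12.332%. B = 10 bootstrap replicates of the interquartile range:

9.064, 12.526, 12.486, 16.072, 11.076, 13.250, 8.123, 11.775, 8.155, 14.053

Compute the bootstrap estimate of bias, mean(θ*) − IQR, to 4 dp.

bias = −0.6740

mean(θ*) = (9.064 + 12.526 + 12.486 + 16.072 + 11.076 + 13.250 + 8.123 + 11.775 + 8.155 + 14.053) / 10 = 11.65800
bias = 11.65800 − 12.332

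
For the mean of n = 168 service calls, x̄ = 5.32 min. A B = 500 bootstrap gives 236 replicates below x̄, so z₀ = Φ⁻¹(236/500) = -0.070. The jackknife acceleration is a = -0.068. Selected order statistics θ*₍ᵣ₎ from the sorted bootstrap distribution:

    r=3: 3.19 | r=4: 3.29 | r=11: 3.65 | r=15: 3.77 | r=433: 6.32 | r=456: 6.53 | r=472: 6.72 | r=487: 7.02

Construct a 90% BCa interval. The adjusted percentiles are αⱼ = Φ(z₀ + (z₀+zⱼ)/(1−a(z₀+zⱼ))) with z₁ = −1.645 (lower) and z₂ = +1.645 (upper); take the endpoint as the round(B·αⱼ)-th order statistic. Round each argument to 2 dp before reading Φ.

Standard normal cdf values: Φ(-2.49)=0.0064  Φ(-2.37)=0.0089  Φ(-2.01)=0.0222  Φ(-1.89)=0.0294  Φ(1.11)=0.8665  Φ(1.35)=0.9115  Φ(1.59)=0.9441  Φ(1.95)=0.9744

Lower: z₀ + z₁ = -0.070 + (-1.645) = -1.715; 1 − a(z₀+z₁) = 1 − (-0.068)(-1.715) = 0.8834; argument = -0.070 + (-1.715)/0.8834 = -2.0114 → -2.01.
α₁ = Φ(-2.01) = 0.0222; rank = round(500 × 0.0222) = 11; θ*₍11₎ = 3.65.
Upper: z₀ + z₂ = 1.575; 1 − a(z₀+z₂) = 1.1071; argument = 1.3526 → 1.35; α₂ = 0.9115; rank = 456; θ*₍456₎ = 6.53.

(3.65, 6.53)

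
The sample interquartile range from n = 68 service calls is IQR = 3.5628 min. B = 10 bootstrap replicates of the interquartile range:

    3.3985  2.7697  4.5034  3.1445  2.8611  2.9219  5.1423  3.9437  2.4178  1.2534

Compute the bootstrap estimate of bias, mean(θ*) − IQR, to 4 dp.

bias = −0.3272

mean(θ*) = (3.3985 + 2.7697 + 4.5034 + 3.1445 + 2.8611 + 2.9219 + 5.1423 + 3.9437 + 2.4178 + 1.2534) / 10 = 3.23563
bias = 3.23563 − 3.5628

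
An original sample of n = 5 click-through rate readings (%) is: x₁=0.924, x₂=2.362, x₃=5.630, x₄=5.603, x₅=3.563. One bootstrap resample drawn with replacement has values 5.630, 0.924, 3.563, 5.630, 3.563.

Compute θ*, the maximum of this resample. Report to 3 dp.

θ* = 5.630

Maximum = 5.630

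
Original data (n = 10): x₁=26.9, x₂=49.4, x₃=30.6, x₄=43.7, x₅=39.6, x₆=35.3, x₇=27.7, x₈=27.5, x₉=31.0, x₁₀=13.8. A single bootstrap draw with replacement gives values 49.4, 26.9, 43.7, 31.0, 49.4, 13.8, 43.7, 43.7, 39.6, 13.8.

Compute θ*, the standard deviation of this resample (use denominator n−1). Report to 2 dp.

θ* = 13.50

Mean = 35.5000; sum of squared deviations = 1640.9400
s² = 1640.9400 / 9 = 182.3267
s = √182.3267 = 13.50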